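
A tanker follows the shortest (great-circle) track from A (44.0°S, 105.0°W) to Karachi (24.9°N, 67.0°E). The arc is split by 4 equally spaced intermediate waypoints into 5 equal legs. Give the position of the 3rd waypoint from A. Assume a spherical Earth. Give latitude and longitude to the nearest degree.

Convert each endpoint to a unit vector on the sphere (x = cos φ cos λ, y = cos φ sin λ, z = sin φ).
The central angle between the endpoints is δ = arccos(p₁·p₂) ≈ 2.789 rad (159.8°).
Interpolate at f = 3/5 with slerp weights a = sin((1−f)δ)/sin δ ≈ 2.604, b = sin(fδ)/sin δ ≈ 2.883.
p = a·p₁ + b·p₂ ≈ (0.537, 0.598, -0.595); φ = arcsin(p_z) ≈ -36.49°, λ = atan2(p_y, p_x) ≈ 48.08°.

≈ (36°S, 48°E)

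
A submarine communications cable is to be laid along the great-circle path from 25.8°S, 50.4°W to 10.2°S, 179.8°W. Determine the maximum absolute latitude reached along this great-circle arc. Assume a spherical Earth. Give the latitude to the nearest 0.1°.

≈ 38.5°S

The great circle lies in the plane with unit normal n̂ = (p₁ × p₂)/|p₁ × p₂|.
Here n̂_z ≈ -0.783; the vertex latitude is φ_max = arccos|n̂_z| ≈ 38.5°.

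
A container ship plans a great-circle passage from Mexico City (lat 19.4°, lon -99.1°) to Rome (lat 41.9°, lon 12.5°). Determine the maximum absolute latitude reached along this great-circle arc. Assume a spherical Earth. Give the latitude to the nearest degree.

≈ 49°

The great circle lies in the plane with unit normal n̂ = (p₁ × p₂)/|p₁ × p₂|.
Here n̂_z ≈ +0.653; the vertex latitude is φ_max = arccos|n̂_z| ≈ 49.2°.
Check via Clairaut: cos φ_max = |cos φ₁| · sin C = cos(19.4°)·sin(43.8°) ≈ 0.653, again giving ≈ 49.2°.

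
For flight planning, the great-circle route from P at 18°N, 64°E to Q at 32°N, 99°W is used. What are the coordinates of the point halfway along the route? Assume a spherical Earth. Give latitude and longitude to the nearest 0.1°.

Convert each endpoint to a unit vector on the sphere (x = cos φ cos λ, y = cos φ sin λ, z = sin φ).
The central angle between the endpoints is δ = arccos(p₁·p₂) ≈ 2.224 rad (127.4°).
Interpolate at f = 1/2 with slerp weights a = sin((1−f)δ)/sin δ ≈ 1.129, b = sin(fδ)/sin δ ≈ 1.129.
p = a·p₁ + b·p₂ ≈ (0.321, 0.019, 0.947); φ = arcsin(p_z) ≈ 71.25°, λ = atan2(p_y, p_x) ≈ 3.46°.

≈ 71.3°N, 3.5°E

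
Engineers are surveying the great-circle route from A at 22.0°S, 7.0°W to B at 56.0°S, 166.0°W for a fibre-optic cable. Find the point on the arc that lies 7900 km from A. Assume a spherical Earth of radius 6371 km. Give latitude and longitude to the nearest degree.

Convert each endpoint to a unit vector on the sphere (x = cos φ cos λ, y = cos φ sin λ, z = sin φ).
The central angle between the endpoints is δ = arccos(p₁·p₂) ≈ 1.745 rad (100.0°). The total great-circle distance is δ·R ≈ 1.745 × 6371 ≈ 11118 km, so the target fraction is f = 7900/11118 ≈ 0.711.
Interpolate at f ≈ 0.711 with slerp weights a = sin((1−f)δ)/sin δ ≈ 0.491, b = sin(fδ)/sin δ ≈ 0.960.
p = a·p₁ + b·p₂ ≈ (-0.069, -0.185, -0.980); φ = arcsin(p_z) ≈ -78.59°, λ = atan2(p_y, p_x) ≈ -110.37°.

≈ 79°S, 110°W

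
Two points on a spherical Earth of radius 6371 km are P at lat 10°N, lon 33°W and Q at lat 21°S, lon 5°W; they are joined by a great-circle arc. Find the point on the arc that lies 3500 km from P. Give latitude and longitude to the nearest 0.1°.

≈ lat 13.7°S, lon 12.2°W

Write both endpoints as unit vectors p₁, p₂ with components (cos φ cos λ, cos φ sin λ, sin φ).
The central angle between the endpoints is δ = arccos(p₁·p₂) ≈ 0.723 rad (41.4°). The total great-circle distance is δ·R ≈ 0.723 × 6371 ≈ 4609 km, so the target fraction is f = 3500/4609 ≈ 0.759.
Interpolate at f ≈ 0.759 with slerp weights a = sin((1−f)δ)/sin δ ≈ 0.262, b = sin(fδ)/sin δ ≈ 0.789.
p = a·p₁ + b·p₂ ≈ (0.950, -0.205, -0.237); φ = arcsin(p_z) ≈ -13.72°, λ = atan2(p_y, p_x) ≈ -12.15°.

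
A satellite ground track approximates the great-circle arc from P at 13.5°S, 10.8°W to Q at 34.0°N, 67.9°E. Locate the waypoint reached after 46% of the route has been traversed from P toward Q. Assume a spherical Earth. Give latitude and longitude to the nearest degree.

≈ 11°N, 22°E

From cos δ = sin φ₁ sin φ₂ + cos φ₁ cos φ₂ cos Δλ, the central angle is δ ≈ 1.543 rad (88.4°).
Interpolate at f = 0.46 with slerp weights a = sin((1−f)δ)/sin δ ≈ 0.741, b = sin(fδ)/sin δ ≈ 0.652.
p = a·p₁ + b·p₂ ≈ (0.911, 0.366, 0.192); φ = arcsin(p_z) ≈ 11.05°, λ = atan2(p_y, p_x) ≈ 21.89°.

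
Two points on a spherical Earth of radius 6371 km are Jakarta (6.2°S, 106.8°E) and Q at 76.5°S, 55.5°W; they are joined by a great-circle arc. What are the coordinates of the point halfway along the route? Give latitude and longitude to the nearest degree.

From cos δ = sin φ₁ sin φ₂ + cos φ₁ cos φ₂ cos Δλ, the central angle is δ ≈ 1.687 rad (96.7°).
Interpolate at f = 1/2 with slerp weights a = sin((1−f)δ)/sin δ ≈ 0.752, b = sin(fδ)/sin δ ≈ 0.752.
p = a·p₁ + b·p₂ ≈ (-0.117, 0.571, -0.813); φ = arcsin(p_z) ≈ -54.35°, λ = atan2(p_y, p_x) ≈ 101.55°.

≈ 54°S, 102°E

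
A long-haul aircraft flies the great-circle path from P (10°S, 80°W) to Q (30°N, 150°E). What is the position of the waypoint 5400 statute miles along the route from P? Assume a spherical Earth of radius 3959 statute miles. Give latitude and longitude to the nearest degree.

≈ (27°N, 151°W)

Convert each endpoint to a unit vector on the sphere (x = cos φ cos λ, y = cos φ sin λ, z = sin φ).
The central angle between the endpoints is δ = arccos(p₁·p₂) ≈ 2.259 rad (129.4°). The total great-circle distance is δ·R ≈ 2.259 × 3959 ≈ 8943 mi, so the target fraction is f = 5400/8943 ≈ 0.604.
Interpolate at f ≈ 0.604 with slerp weights a = sin((1−f)δ)/sin δ ≈ 1.010, b = sin(fδ)/sin δ ≈ 1.267.
p = a·p₁ + b·p₂ ≈ (-0.778, -0.431, 0.458); φ = arcsin(p_z) ≈ 27.26°, λ = atan2(p_y, p_x) ≈ -151.01°.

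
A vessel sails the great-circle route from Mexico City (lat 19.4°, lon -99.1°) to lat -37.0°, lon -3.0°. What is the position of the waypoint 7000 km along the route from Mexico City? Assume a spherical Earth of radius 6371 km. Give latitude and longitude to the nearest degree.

Write both endpoints as unit vectors p₁, p₂ with components (cos φ cos λ, cos φ sin λ, sin φ).
The central angle between the endpoints is δ = arccos(p₁·p₂) ≈ 1.855 rad (106.3°). The total great-circle distance is δ·R ≈ 1.855 × 6371 ≈ 11815 km, so the target fraction is f = 7000/11815 ≈ 0.592.
Interpolate at f ≈ 0.592 with slerp weights a = sin((1−f)δ)/sin δ ≈ 0.714, b = sin(fδ)/sin δ ≈ 0.928.
p = a·p₁ + b·p₂ ≈ (0.633, -0.704, -0.321); φ = arcsin(p_z) ≈ -18.72°, λ = atan2(p_y, p_x) ≈ -48.03°.

≈ lat -19°, lon -48°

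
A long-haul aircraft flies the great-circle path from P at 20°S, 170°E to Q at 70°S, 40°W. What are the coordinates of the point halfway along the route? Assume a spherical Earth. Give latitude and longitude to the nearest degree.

Write both endpoints as unit vectors p₁, p₂ with components (cos φ cos λ, cos φ sin λ, sin φ).
The central angle between the endpoints is δ = arccos(p₁·p₂) ≈ 1.528 rad (87.5°).
Interpolate at f = 1/2 with slerp weights a = sin((1−f)δ)/sin δ ≈ 0.692, b = sin(fδ)/sin δ ≈ 0.692.
p = a·p₁ + b·p₂ ≈ (-0.459, -0.039, -0.887); φ = arcsin(p_z) ≈ -62.55°, λ = atan2(p_y, p_x) ≈ -175.12°.

≈ 63°S, 175°W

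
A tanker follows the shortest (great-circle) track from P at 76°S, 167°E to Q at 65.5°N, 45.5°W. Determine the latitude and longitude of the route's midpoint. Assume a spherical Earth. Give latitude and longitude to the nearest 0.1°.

The haversine formula gives a central angle δ ≈ 2.886 rad (165.4°) between the endpoints.
Interpolate at f = 1/2 with slerp weights a = sin((1−f)δ)/sin δ ≈ 3.925, b = sin(fδ)/sin δ ≈ 3.925.
p = a·p₁ + b·p₂ ≈ (0.216, -0.947, -0.237); φ = arcsin(p_z) ≈ -13.70°, λ = atan2(p_y, p_x) ≈ -77.18°.

≈ 13.7°S, 77.2°W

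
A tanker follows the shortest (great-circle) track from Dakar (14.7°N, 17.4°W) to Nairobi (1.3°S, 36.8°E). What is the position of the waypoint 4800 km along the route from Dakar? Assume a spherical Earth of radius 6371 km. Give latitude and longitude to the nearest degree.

≈ 3°N, 25°E

The haversine formula gives a central angle δ ≈ 0.977 rad (56.0°) between the endpoints. The total great-circle distance is δ·R ≈ 0.977 × 6371 ≈ 6221 km, so the target fraction is f = 4800/6221 ≈ 0.772.
Interpolate at f ≈ 0.772 with slerp weights a = sin((1−f)δ)/sin δ ≈ 0.267, b = sin(fδ)/sin δ ≈ 0.826.
p = a·p₁ + b·p₂ ≈ (0.907, 0.417, 0.049); φ = arcsin(p_z) ≈ 2.81°, λ = atan2(p_y, p_x) ≈ 24.69°.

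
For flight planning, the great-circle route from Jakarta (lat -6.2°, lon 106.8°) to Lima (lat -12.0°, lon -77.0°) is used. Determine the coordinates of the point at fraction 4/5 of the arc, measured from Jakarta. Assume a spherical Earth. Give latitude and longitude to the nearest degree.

Write both endpoints as unit vectors p₁, p₂ with components (cos φ cos λ, cos φ sin λ, sin φ).
The central angle between the endpoints is δ = arccos(p₁·p₂) ≈ 2.817 rad (161.4°).
Interpolate at f = 4/5 with slerp weights a = sin((1−f)δ)/sin δ ≈ 1.676, b = sin(fδ)/sin δ ≈ 2.434.
p = a·p₁ + b·p₂ ≈ (0.054, -0.725, -0.687); φ = arcsin(p_z) ≈ -43.39°, λ = atan2(p_y, p_x) ≈ -85.74°.

≈ lat -43°, lon -86°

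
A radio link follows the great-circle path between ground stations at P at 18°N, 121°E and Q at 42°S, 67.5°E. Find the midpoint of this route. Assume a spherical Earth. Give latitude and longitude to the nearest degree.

≈ 13°S, 98°E

Convert each endpoint to a unit vector on the sphere (x = cos φ cos λ, y = cos φ sin λ, z = sin φ).
The central angle between the endpoints is δ = arccos(p₁·p₂) ≈ 1.356 rad (77.7°).
Interpolate at f = 1/2 with slerp weights a = sin((1−f)δ)/sin δ ≈ 0.642, b = sin(fδ)/sin δ ≈ 0.642.
p = a·p₁ + b·p₂ ≈ (-0.132, 0.964, -0.231); φ = arcsin(p_z) ≈ -13.36°, λ = atan2(p_y, p_x) ≈ 97.79°.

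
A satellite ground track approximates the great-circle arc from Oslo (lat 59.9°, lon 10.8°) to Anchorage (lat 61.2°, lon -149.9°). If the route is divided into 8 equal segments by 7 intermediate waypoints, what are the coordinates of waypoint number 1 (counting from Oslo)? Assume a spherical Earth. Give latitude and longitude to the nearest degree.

The haversine formula gives a central angle δ ≈ 1.012 rad (58.0°) between the endpoints.
Interpolate at f = 1/8 with slerp weights a = sin((1−f)δ)/sin δ ≈ 0.913, b = sin(fδ)/sin δ ≈ 0.149.
p = a·p₁ + b·p₂ ≈ (0.388, 0.050, 0.920); φ = arcsin(p_z) ≈ 66.98°, λ = atan2(p_y, p_x) ≈ 7.33°.

≈ lat 67°, lon 7°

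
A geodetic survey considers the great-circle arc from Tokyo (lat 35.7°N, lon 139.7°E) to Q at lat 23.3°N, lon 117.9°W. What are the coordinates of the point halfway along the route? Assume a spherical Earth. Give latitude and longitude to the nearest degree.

The haversine formula gives a central angle δ ≈ 1.500 rad (85.9°) between the endpoints.
Interpolate at f = 1/2 with slerp weights a = sin((1−f)δ)/sin δ ≈ 0.683, b = sin(fδ)/sin δ ≈ 0.683.
p = a·p₁ + b·p₂ ≈ (-0.717, -0.196, 0.669); φ = arcsin(p_z) ≈ 42.00°, λ = atan2(p_y, p_x) ≈ -164.73°.

≈ lat 42°N, lon 165°W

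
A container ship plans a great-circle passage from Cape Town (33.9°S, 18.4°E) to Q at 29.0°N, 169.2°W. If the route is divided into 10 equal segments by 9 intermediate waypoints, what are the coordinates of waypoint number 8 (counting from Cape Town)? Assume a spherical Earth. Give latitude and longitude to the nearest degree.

≈ 5°N, 165°E

Convert each endpoint to a unit vector on the sphere (x = cos φ cos λ, y = cos φ sin λ, z = sin φ).
The central angle between the endpoints is δ = arccos(p₁·p₂) ≈ 3.000 rad (171.9°).
Interpolate at f = 8/10 with slerp weights a = sin((1−f)δ)/sin δ ≈ 3.996, b = sin(fδ)/sin δ ≈ 4.781.
p = a·p₁ + b·p₂ ≈ (-0.961, 0.263, 0.089); φ = arcsin(p_z) ≈ 5.12°, λ = atan2(p_y, p_x) ≈ 164.67°.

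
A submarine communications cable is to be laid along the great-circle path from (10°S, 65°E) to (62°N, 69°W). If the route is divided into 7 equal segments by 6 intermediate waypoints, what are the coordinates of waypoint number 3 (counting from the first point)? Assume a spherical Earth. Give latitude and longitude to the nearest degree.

≈ (36°N, 43°E)

Write both endpoints as unit vectors p₁, p₂ with components (cos φ cos λ, cos φ sin λ, sin φ).
The central angle between the endpoints is δ = arccos(p₁·p₂) ≈ 2.065 rad (118.3°).
Interpolate at f = 3/7 with slerp weights a = sin((1−f)δ)/sin δ ≈ 1.050, b = sin(fδ)/sin δ ≈ 0.879.
p = a·p₁ + b·p₂ ≈ (0.585, 0.552, 0.594); φ = arcsin(p_z) ≈ 36.44°, λ = atan2(p_y, p_x) ≈ 43.34°.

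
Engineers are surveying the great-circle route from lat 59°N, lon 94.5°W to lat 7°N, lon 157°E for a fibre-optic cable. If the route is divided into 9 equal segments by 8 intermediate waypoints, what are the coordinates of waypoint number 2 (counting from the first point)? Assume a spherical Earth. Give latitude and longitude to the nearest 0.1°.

≈ lat 59.6°N, lon 135.8°W

The haversine formula gives a central angle δ ≈ 1.629 rad (93.3°) between the endpoints.
Interpolate at f = 2/9 with slerp weights a = sin((1−f)δ)/sin δ ≈ 0.956, b = sin(fδ)/sin δ ≈ 0.355.
p = a·p₁ + b·p₂ ≈ (-0.363, -0.353, 0.862); φ = arcsin(p_z) ≈ 59.59°, λ = atan2(p_y, p_x) ≈ -135.76°.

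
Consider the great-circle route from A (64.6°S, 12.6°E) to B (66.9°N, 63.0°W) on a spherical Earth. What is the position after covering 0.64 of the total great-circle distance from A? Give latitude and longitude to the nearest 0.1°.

≈ (20.6°N, 28.8°W)

Write both endpoints as unit vectors p₁, p₂ with components (cos φ cos λ, cos φ sin λ, sin φ).
The central angle between the endpoints is δ = arccos(p₁·p₂) ≈ 2.480 rad (142.1°).
Interpolate at f = 0.64 with slerp weights a = sin((1−f)δ)/sin δ ≈ 1.268, b = sin(fδ)/sin δ ≈ 1.628.
p = a·p₁ + b·p₂ ≈ (0.821, -0.450, 0.352); φ = arcsin(p_z) ≈ 20.60°, λ = atan2(p_y, p_x) ≈ -28.76°.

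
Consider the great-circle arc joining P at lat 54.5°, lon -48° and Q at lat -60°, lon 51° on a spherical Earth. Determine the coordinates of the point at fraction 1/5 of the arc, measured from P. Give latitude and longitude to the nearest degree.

Convert each endpoint to a unit vector on the sphere (x = cos φ cos λ, y = cos φ sin λ, z = sin φ).
The central angle between the endpoints is δ = arccos(p₁·p₂) ≈ 2.420 rad (138.6°).
Interpolate at f = 1/5 with slerp weights a = sin((1−f)δ)/sin δ ≈ 1.413, b = sin(fδ)/sin δ ≈ 0.704.
p = a·p₁ + b·p₂ ≈ (0.771, -0.336, 0.541); φ = arcsin(p_z) ≈ 32.76°, λ = atan2(p_y, p_x) ≈ -23.58°.

≈ lat 33°, lon -24°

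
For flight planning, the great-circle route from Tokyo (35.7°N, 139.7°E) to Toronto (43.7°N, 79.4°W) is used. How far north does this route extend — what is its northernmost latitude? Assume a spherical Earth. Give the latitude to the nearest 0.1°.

≈ 68.2°N

The great circle lies in the plane with unit normal n̂ = (p₁ × p₂)/|p₁ × p₂|.
Here n̂_z ≈ +0.371; the vertex latitude is φ_max = arccos|n̂_z| ≈ 68.2°.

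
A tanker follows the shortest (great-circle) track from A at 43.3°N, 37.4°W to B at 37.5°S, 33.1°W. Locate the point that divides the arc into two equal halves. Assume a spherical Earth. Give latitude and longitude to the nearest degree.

≈ 3°N, 35°W

Convert each endpoint to a unit vector on the sphere (x = cos φ cos λ, y = cos φ sin λ, z = sin φ).
The central angle between the endpoints is δ = arccos(p₁·p₂) ≈ 1.412 rad (80.9°).
Interpolate at f = 1/2 with slerp weights a = sin((1−f)δ)/sin δ ≈ 0.657, b = sin(fδ)/sin δ ≈ 0.657.
p = a·p₁ + b·p₂ ≈ (0.817, -0.575, 0.051); φ = arcsin(p_z) ≈ 2.90°, λ = atan2(p_y, p_x) ≈ -35.16°.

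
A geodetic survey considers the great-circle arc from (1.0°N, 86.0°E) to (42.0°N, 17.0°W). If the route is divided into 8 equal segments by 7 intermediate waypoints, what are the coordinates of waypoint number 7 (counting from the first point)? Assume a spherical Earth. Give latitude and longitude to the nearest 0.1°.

Write both endpoints as unit vectors p₁, p₂ with components (cos φ cos λ, cos φ sin λ, sin φ).
The central angle between the endpoints is δ = arccos(p₁·p₂) ≈ 1.727 rad (98.9°).
Interpolate at f = 7/8 with slerp weights a = sin((1−f)δ)/sin δ ≈ 0.217, b = sin(fδ)/sin δ ≈ 1.011.
p = a·p₁ + b·p₂ ≈ (0.733, -0.003, 0.680); φ = arcsin(p_z) ≈ 42.84°, λ = atan2(p_y, p_x) ≈ -0.26°.

≈ (42.8°N, 0.3°W)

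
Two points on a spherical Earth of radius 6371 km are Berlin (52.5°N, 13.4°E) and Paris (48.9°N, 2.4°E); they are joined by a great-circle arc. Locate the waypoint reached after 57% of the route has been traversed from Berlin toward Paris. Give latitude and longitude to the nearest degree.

≈ 51°N, 7°E

Convert each endpoint to a unit vector on the sphere (x = cos φ cos λ, y = cos φ sin λ, z = sin φ).
The central angle between the endpoints is δ = arccos(p₁·p₂) ≈ 0.137 rad (7.8°).
Interpolate at f = 0.57 with slerp weights a = sin((1−f)δ)/sin δ ≈ 0.431, b = sin(fδ)/sin δ ≈ 0.571.
p = a·p₁ + b·p₂ ≈ (0.630, 0.077, 0.772); φ = arcsin(p_z) ≈ 50.57°, λ = atan2(p_y, p_x) ≈ 6.92°.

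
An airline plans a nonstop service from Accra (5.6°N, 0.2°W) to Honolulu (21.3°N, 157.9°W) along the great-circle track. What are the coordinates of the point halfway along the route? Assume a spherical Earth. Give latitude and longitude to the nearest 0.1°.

The haversine formula gives a central angle δ ≈ 2.536 rad (145.3°) between the endpoints.
Interpolate at f = 1/2 with slerp weights a = sin((1−f)δ)/sin δ ≈ 1.678, b = sin(fδ)/sin δ ≈ 1.678.
p = a·p₁ + b·p₂ ≈ (0.221, -0.594, 0.773); φ = arcsin(p_z) ≈ 50.65°, λ = atan2(p_y, p_x) ≈ -69.55°.

≈ (50.7°N, 69.6°W)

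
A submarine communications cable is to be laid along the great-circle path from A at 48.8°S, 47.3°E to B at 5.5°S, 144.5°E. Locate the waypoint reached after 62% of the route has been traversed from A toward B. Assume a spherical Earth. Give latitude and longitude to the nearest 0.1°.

Convert each endpoint to a unit vector on the sphere (x = cos φ cos λ, y = cos φ sin λ, z = sin φ).
The central angle between the endpoints is δ = arccos(p₁·p₂) ≈ 1.581 rad (90.6°).
Interpolate at f = 0.62 with slerp weights a = sin((1−f)δ)/sin δ ≈ 0.565, b = sin(fδ)/sin δ ≈ 0.831.
p = a·p₁ + b·p₂ ≈ (-0.421, 0.754, -0.505); φ = arcsin(p_z) ≈ -30.33°, λ = atan2(p_y, p_x) ≈ 119.16°.

≈ 30.3°S, 119.2°E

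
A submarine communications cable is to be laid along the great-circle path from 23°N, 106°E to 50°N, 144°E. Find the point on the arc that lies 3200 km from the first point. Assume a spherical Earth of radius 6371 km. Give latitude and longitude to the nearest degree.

≈ 44°N, 130°E

Convert each endpoint to a unit vector on the sphere (x = cos φ cos λ, y = cos φ sin λ, z = sin φ).
The central angle between the endpoints is δ = arccos(p₁·p₂) ≈ 0.699 rad (40.0°). The total great-circle distance is δ·R ≈ 0.699 × 6371 ≈ 4452 km, so the target fraction is f = 3200/4452 ≈ 0.719.
Interpolate at f ≈ 0.719 with slerp weights a = sin((1−f)δ)/sin δ ≈ 0.304, b = sin(fδ)/sin δ ≈ 0.748.
p = a·p₁ + b·p₂ ≈ (-0.466, 0.551, 0.692); φ = arcsin(p_z) ≈ 43.78°, λ = atan2(p_y, p_x) ≈ 130.21°.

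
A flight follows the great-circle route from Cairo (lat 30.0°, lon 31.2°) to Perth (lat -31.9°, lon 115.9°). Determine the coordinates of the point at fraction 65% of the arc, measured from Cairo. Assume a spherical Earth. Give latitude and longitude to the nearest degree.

≈ lat -11°, lon 85°

Convert each endpoint to a unit vector on the sphere (x = cos φ cos λ, y = cos φ sin λ, z = sin φ).
The central angle between the endpoints is δ = arccos(p₁·p₂) ≈ 1.768 rad (101.3°).
Interpolate at f = 0.65 with slerp weights a = sin((1−f)δ)/sin δ ≈ 0.592, b = sin(fδ)/sin δ ≈ 0.931.
p = a·p₁ + b·p₂ ≈ (0.093, 0.976, -0.196); φ = arcsin(p_z) ≈ -11.30°, λ = atan2(p_y, p_x) ≈ 84.55°.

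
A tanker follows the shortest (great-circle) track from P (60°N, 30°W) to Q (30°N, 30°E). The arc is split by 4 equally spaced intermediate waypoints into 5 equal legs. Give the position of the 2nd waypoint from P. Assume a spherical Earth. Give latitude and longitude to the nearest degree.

Convert each endpoint to a unit vector on the sphere (x = cos φ cos λ, y = cos φ sin λ, z = sin φ).
The central angle between the endpoints is δ = arccos(p₁·p₂) ≈ 0.864 rad (49.5°).
Interpolate at f = 2/5 with slerp weights a = sin((1−f)δ)/sin δ ≈ 0.652, b = sin(fδ)/sin δ ≈ 0.445.
p = a·p₁ + b·p₂ ≈ (0.616, 0.030, 0.787); φ = arcsin(p_z) ≈ 51.91°, λ = atan2(p_y, p_x) ≈ 2.79°.

≈ (52°N, 3°E)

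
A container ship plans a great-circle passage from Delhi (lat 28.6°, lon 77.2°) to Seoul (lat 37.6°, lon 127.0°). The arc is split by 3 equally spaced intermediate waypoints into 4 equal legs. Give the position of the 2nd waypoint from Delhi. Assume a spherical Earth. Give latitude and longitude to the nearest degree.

≈ lat 36°, lon 101°

Write both endpoints as unit vectors p₁, p₂ with components (cos φ cos λ, cos φ sin λ, sin φ).
The central angle between the endpoints is δ = arccos(p₁·p₂) ≈ 0.736 rad (42.2°).
Interpolate at f = 2/4 with slerp weights a = sin((1−f)δ)/sin δ ≈ 0.536, b = sin(fδ)/sin δ ≈ 0.536.
p = a·p₁ + b·p₂ ≈ (-0.151, 0.798, 0.583); φ = arcsin(p_z) ≈ 35.70°, λ = atan2(p_y, p_x) ≈ 100.74°.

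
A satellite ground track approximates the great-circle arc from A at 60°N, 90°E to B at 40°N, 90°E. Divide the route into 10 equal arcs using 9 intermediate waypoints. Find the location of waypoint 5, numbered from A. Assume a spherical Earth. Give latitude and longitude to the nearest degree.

From cos δ = sin φ₁ sin φ₂ + cos φ₁ cos φ₂ cos Δλ, the central angle is δ ≈ 0.349 rad (20.0°).
Interpolate at f = 5/10 with slerp weights a = sin((1−f)δ)/sin δ ≈ 0.508, b = sin(fδ)/sin δ ≈ 0.508.
p = a·p₁ + b·p₂ ≈ (0.000, 0.643, 0.766); φ = arcsin(p_z) ≈ 50.00°, λ = atan2(p_y, p_x) ≈ 90.00°.

≈ 50°N, 90°E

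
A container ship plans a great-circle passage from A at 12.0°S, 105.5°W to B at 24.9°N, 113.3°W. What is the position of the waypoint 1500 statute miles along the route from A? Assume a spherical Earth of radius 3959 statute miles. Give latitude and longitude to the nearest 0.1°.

Convert each endpoint to a unit vector on the sphere (x = cos φ cos λ, y = cos φ sin λ, z = sin φ).
The central angle between the endpoints is δ = arccos(p₁·p₂) ≈ 0.658 rad (37.7°). The total great-circle distance is δ·R ≈ 0.658 × 3959 ≈ 2603 mi, so the target fraction is f = 1500/2603 ≈ 0.576.
Interpolate at f ≈ 0.576 with slerp weights a = sin((1−f)δ)/sin δ ≈ 0.450, b = sin(fδ)/sin δ ≈ 0.605.
p = a·p₁ + b·p₂ ≈ (-0.335, -0.928, 0.161); φ = arcsin(p_z) ≈ 9.28°, λ = atan2(p_y, p_x) ≈ -109.83°.

≈ 9.3°N, 109.8°W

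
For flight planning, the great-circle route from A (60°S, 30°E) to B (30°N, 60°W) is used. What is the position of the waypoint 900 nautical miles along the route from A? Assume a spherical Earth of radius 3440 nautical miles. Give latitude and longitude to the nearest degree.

≈ (53°S, 5°E)

The haversine formula gives a central angle δ ≈ 2.019 rad (115.7°) between the endpoints. The total great-circle distance is δ·R ≈ 2.019 × 3440 ≈ 6944 nmi, so the target fraction is f = 900/6944 ≈ 0.130.
Interpolate at f ≈ 0.130 with slerp weights a = sin((1−f)δ)/sin δ ≈ 1.090, b = sin(fδ)/sin δ ≈ 0.287.
p = a·p₁ + b·p₂ ≈ (0.596, 0.057, -0.801); φ = arcsin(p_z) ≈ -53.20°, λ = atan2(p_y, p_x) ≈ 5.49°.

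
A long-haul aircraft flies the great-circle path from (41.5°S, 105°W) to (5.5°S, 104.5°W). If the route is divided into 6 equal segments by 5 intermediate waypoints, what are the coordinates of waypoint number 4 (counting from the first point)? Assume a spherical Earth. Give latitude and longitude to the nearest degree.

≈ (18°S, 105°W)

The haversine formula gives a central angle δ ≈ 0.628 rad (36.0°) between the endpoints.
Interpolate at f = 4/6 with slerp weights a = sin((1−f)δ)/sin δ ≈ 0.354, b = sin(fδ)/sin δ ≈ 0.692.
p = a·p₁ + b·p₂ ≈ (-0.241, -0.923, -0.301); φ = arcsin(p_z) ≈ -17.50°, λ = atan2(p_y, p_x) ≈ -104.64°.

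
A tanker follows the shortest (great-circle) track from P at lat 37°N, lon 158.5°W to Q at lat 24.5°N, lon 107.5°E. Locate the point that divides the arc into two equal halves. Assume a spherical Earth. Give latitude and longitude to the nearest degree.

≈ lat 41°N, lon 151°E

From cos δ = sin φ₁ sin φ₂ + cos φ₁ cos φ₂ cos Δλ, the central angle is δ ≈ 1.371 rad (78.5°).
Interpolate at f = 1/2 with slerp weights a = sin((1−f)δ)/sin δ ≈ 0.646, b = sin(fδ)/sin δ ≈ 0.646.
p = a·p₁ + b·p₂ ≈ (-0.657, 0.371, 0.656); φ = arcsin(p_z) ≈ 41.03°, λ = atan2(p_y, p_x) ≈ 150.50°.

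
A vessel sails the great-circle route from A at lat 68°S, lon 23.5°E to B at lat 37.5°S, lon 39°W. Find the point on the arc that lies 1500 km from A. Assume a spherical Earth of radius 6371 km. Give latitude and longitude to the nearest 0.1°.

≈ lat 62.6°S, lon 6.6°W

Convert each endpoint to a unit vector on the sphere (x = cos φ cos λ, y = cos φ sin λ, z = sin φ).
The central angle between the endpoints is δ = arccos(p₁·p₂) ≈ 0.793 rad (45.4°). The total great-circle distance is δ·R ≈ 0.793 × 6371 ≈ 5053 km, so the target fraction is f = 1500/5053 ≈ 0.297.
Interpolate at f ≈ 0.297 with slerp weights a = sin((1−f)δ)/sin δ ≈ 0.743, b = sin(fδ)/sin δ ≈ 0.327.
p = a·p₁ + b·p₂ ≈ (0.457, -0.053, -0.888); φ = arcsin(p_z) ≈ -62.61°, λ = atan2(p_y, p_x) ≈ -6.56°.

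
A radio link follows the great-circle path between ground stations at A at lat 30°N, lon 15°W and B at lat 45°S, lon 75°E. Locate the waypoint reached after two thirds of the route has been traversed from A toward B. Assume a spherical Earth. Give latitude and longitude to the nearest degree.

≈ lat 24°S, lon 38°E

Convert each endpoint to a unit vector on the sphere (x = cos φ cos λ, y = cos φ sin λ, z = sin φ).
The central angle between the endpoints is δ = arccos(p₁·p₂) ≈ 1.932 rad (110.7°).
Interpolate at f = 2/3 with slerp weights a = sin((1−f)δ)/sin δ ≈ 0.642, b = sin(fδ)/sin δ ≈ 1.027.
p = a·p₁ + b·p₂ ≈ (0.725, 0.557, -0.405); φ = arcsin(p_z) ≈ -23.89°, λ = atan2(p_y, p_x) ≈ 37.56°.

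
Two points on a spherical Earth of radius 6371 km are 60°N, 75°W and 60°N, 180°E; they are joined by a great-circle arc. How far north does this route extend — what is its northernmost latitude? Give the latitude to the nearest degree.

≈ 71°N

The great circle lies in the plane with unit normal n̂ = (p₁ × p₂)/|p₁ × p₂|.
Here n̂_z ≈ -0.332; the vertex latitude is φ_max = arccos|n̂_z| ≈ 70.6°.
Check via Clairaut: cos φ_max = |cos φ₁| · sin C = cos(60.0°)·sin(41.5°) ≈ 0.332, again giving ≈ 70.6°.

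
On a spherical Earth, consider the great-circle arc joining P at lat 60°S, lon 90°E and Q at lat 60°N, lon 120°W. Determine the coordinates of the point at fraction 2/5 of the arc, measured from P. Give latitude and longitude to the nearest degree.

Convert each endpoint to a unit vector on the sphere (x = cos φ cos λ, y = cos φ sin λ, z = sin φ).
The central angle between the endpoints is δ = arccos(p₁·p₂) ≈ 2.882 rad (165.1°).
Interpolate at f = 2/5 with slerp weights a = sin((1−f)δ)/sin δ ≈ 3.848, b = sin(fδ)/sin δ ≈ 3.561.
p = a·p₁ + b·p₂ ≈ (-0.890, 0.382, -0.248); φ = arcsin(p_z) ≈ -14.37°, λ = atan2(p_y, p_x) ≈ 156.78°.

≈ lat 14°S, lon 157°E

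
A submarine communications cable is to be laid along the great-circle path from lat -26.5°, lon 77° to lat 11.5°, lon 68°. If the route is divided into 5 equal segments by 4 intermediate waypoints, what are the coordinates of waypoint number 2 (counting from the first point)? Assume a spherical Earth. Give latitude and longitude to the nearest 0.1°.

≈ lat -11.3°, lon 73.2°

Write both endpoints as unit vectors p₁, p₂ with components (cos φ cos λ, cos φ sin λ, sin φ).
The central angle between the endpoints is δ = arccos(p₁·p₂) ≈ 0.681 rad (39.0°).
Interpolate at f = 2/5 with slerp weights a = sin((1−f)δ)/sin δ ≈ 0.631, b = sin(fδ)/sin δ ≈ 0.427.
p = a·p₁ + b·p₂ ≈ (0.284, 0.939, -0.196); φ = arcsin(p_z) ≈ -11.33°, λ = atan2(p_y, p_x) ≈ 73.17°.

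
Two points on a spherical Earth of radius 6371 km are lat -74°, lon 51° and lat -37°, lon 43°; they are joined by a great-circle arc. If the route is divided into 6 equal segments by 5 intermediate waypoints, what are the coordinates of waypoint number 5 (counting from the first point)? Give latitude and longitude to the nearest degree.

From cos δ = sin φ₁ sin φ₂ + cos φ₁ cos φ₂ cos Δλ, the central angle is δ ≈ 0.649 rad (37.2°).
Interpolate at f = 5/6 with slerp weights a = sin((1−f)δ)/sin δ ≈ 0.179, b = sin(fδ)/sin δ ≈ 0.852.
p = a·p₁ + b·p₂ ≈ (0.529, 0.502, -0.684); φ = arcsin(p_z) ≈ -43.19°, λ = atan2(p_y, p_x) ≈ 43.54°.

≈ lat -43°, lon 44°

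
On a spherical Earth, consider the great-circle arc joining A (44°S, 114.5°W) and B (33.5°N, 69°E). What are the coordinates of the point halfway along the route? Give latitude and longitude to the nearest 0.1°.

From cos δ = sin φ₁ sin φ₂ + cos φ₁ cos φ₂ cos Δλ, the central angle is δ ≈ 2.952 rad (169.2°).
Interpolate at f = 1/2 with slerp weights a = sin((1−f)δ)/sin δ ≈ 5.290, b = sin(fδ)/sin δ ≈ 5.290.
p = a·p₁ + b·p₂ ≈ (0.003, 0.656, -0.755); φ = arcsin(p_z) ≈ -49.03°, λ = atan2(p_y, p_x) ≈ 89.75°.

≈ (49.0°S, 89.8°E)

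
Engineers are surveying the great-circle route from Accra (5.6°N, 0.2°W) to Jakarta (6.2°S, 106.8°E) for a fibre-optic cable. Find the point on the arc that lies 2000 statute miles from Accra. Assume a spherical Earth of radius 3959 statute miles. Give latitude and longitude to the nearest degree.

≈ 3°N, 29°E

Write both endpoints as unit vectors p₁, p₂ with components (cos φ cos λ, cos φ sin λ, sin φ).
The central angle between the endpoints is δ = arccos(p₁·p₂) ≈ 1.875 rad (107.4°). The total great-circle distance is δ·R ≈ 1.875 × 3959 ≈ 7424 mi, so the target fraction is f = 2000/7424 ≈ 0.269.
Interpolate at f ≈ 0.269 with slerp weights a = sin((1−f)δ)/sin δ ≈ 1.027, b = sin(fδ)/sin δ ≈ 0.507.
p = a·p₁ + b·p₂ ≈ (0.877, 0.479, 0.045); φ = arcsin(p_z) ≈ 2.60°, λ = atan2(p_y, p_x) ≈ 28.67°.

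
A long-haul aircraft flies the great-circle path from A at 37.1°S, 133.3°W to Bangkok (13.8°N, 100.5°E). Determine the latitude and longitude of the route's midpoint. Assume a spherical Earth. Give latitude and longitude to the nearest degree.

≈ 24°S, 153°E

Write both endpoints as unit vectors p₁, p₂ with components (cos φ cos λ, cos φ sin λ, sin φ).
The central angle between the endpoints is δ = arccos(p₁·p₂) ≈ 2.216 rad (127.0°).
Interpolate at f = 1/2 with slerp weights a = sin((1−f)δ)/sin δ ≈ 1.120, b = sin(fδ)/sin δ ≈ 1.120.
p = a·p₁ + b·p₂ ≈ (-0.811, 0.419, -0.408); φ = arcsin(p_z) ≈ -24.10°, λ = atan2(p_y, p_x) ≈ 152.65°.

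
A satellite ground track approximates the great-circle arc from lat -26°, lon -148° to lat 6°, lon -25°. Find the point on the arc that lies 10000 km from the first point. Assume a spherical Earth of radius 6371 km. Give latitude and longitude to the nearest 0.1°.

Convert each endpoint to a unit vector on the sphere (x = cos φ cos λ, y = cos φ sin λ, z = sin φ).
The central angle between the endpoints is δ = arccos(p₁·p₂) ≈ 2.133 rad (122.2°). The total great-circle distance is δ·R ≈ 2.133 × 6371 ≈ 13586 km, so the target fraction is f = 10000/13586 ≈ 0.736.
Interpolate at f ≈ 0.736 with slerp weights a = sin((1−f)δ)/sin δ ≈ 0.631, b = sin(fδ)/sin δ ≈ 1.182.
p = a·p₁ + b·p₂ ≈ (0.584, -0.797, -0.153); φ = arcsin(p_z) ≈ -8.80°, λ = atan2(p_y, p_x) ≈ -53.75°.

≈ lat -8.8°, lon -53.7°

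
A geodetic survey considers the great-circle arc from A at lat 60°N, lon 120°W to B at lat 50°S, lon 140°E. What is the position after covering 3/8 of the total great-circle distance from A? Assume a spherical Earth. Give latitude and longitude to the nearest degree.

≈ lat 23°N, lon 170°W

The haversine formula gives a central angle δ ≈ 2.373 rad (136.0°) between the endpoints.
Interpolate at f = 3/8 with slerp weights a = sin((1−f)δ)/sin δ ≈ 1.434, b = sin(fδ)/sin δ ≈ 1.118.
p = a·p₁ + b·p₂ ≈ (-0.909, -0.159, 0.385); φ = arcsin(p_z) ≈ 22.64°, λ = atan2(p_y, p_x) ≈ -170.10°.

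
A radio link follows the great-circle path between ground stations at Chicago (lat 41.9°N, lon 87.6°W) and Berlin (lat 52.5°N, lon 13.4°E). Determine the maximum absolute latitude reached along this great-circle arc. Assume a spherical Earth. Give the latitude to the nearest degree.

The great circle lies in the plane with unit normal n̂ = (p₁ × p₂)/|p₁ × p₂|.
Here n̂_z ≈ +0.496; the vertex latitude is φ_max = arccos|n̂_z| ≈ 60.2°.
Check via Clairaut: cos φ_max = |cos φ₁| · sin C = cos(41.9°)·sin(41.8°) ≈ 0.496, again giving ≈ 60.2°.

≈ 60°N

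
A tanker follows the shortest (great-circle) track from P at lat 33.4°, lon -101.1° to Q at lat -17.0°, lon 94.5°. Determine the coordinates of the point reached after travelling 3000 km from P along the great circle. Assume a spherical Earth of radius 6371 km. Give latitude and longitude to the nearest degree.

≈ lat 50°, lon -130°

Convert each endpoint to a unit vector on the sphere (x = cos φ cos λ, y = cos φ sin λ, z = sin φ).
The central angle between the endpoints is δ = arccos(p₁·p₂) ≈ 2.765 rad (158.4°). The total great-circle distance is δ·R ≈ 2.765 × 6371 ≈ 17615 km, so the target fraction is f = 3000/17615 ≈ 0.170.
Interpolate at f ≈ 0.170 with slerp weights a = sin((1−f)δ)/sin δ ≈ 2.038, b = sin(fδ)/sin δ ≈ 1.233.
p = a·p₁ + b·p₂ ≈ (-0.420, -0.494, 0.761); φ = arcsin(p_z) ≈ 49.58°, λ = atan2(p_y, p_x) ≈ -130.39°.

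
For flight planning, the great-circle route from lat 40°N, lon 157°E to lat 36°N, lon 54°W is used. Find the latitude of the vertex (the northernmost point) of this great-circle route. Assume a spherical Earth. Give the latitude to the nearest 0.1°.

≈ 71.2°N

The great circle lies in the plane with unit normal n̂ = (p₁ × p₂)/|p₁ × p₂|.
Here n̂_z ≈ +0.323; the vertex latitude is φ_max = arccos|n̂_z| ≈ 71.2°.
Check via Clairaut: cos φ_max = |cos φ₁| · sin C = cos(40.0°)·sin(24.9°) ≈ 0.323, again giving ≈ 71.2°.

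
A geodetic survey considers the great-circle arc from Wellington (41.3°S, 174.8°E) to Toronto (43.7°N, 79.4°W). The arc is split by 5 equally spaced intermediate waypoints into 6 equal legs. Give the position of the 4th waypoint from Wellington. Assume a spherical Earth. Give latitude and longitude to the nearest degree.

The haversine formula gives a central angle δ ≈ 2.219 rad (127.1°) between the endpoints.
Interpolate at f = 4/6 with slerp weights a = sin((1−f)δ)/sin δ ≈ 0.846, b = sin(fδ)/sin δ ≈ 1.249.
p = a·p₁ + b·p₂ ≈ (-0.467, -0.830, 0.305); φ = arcsin(p_z) ≈ 17.76°, λ = atan2(p_y, p_x) ≈ -119.33°.

≈ 18°N, 119°W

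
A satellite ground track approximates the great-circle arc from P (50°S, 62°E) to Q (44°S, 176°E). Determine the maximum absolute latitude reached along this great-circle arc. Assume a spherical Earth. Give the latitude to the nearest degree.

The great circle lies in the plane with unit normal n̂ = (p₁ × p₂)/|p₁ × p₂|.
Here n̂_z ≈ +0.450; the vertex latitude is φ_max = arccos|n̂_z| ≈ 63.3°.
Check via Clairaut: cos φ_max = |cos φ₁| · sin C = cos(50.0°)·sin(135.6°) ≈ 0.450, again giving ≈ 63.3°.

≈ 63°S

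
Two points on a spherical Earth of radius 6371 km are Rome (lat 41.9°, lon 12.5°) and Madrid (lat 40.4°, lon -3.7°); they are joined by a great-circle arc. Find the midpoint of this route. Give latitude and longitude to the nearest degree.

Write both endpoints as unit vectors p₁, p₂ with components (cos φ cos λ, cos φ sin λ, sin φ).
The central angle between the endpoints is δ = arccos(p₁·p₂) ≈ 0.214 rad (12.3°).
Interpolate at f = 1/2 with slerp weights a = sin((1−f)δ)/sin δ ≈ 0.503, b = sin(fδ)/sin δ ≈ 0.503.
p = a·p₁ + b·p₂ ≈ (0.748, 0.056, 0.662); φ = arcsin(p_z) ≈ 41.43°, λ = atan2(p_y, p_x) ≈ 4.31°.

≈ lat 41°, lon 4°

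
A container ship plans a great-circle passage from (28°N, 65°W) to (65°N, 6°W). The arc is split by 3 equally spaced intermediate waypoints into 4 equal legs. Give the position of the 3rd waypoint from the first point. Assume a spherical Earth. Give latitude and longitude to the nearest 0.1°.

≈ (59.0°N, 30.8°W)

Convert each endpoint to a unit vector on the sphere (x = cos φ cos λ, y = cos φ sin λ, z = sin φ).
The central angle between the endpoints is δ = arccos(p₁·p₂) ≈ 0.905 rad (51.9°).
Interpolate at f = 3/4 with slerp weights a = sin((1−f)δ)/sin δ ≈ 0.285, b = sin(fδ)/sin δ ≈ 0.798.
p = a·p₁ + b·p₂ ≈ (0.442, -0.264, 0.857); φ = arcsin(p_z) ≈ 59.03°, λ = atan2(p_y, p_x) ≈ -30.81°.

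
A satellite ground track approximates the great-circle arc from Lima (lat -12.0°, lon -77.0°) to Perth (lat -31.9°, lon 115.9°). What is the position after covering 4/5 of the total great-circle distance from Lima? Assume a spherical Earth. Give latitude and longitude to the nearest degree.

Convert each endpoint to a unit vector on the sphere (x = cos φ cos λ, y = cos φ sin λ, z = sin φ).
The central angle between the endpoints is δ = arccos(p₁·p₂) ≈ 2.346 rad (134.4°).
Interpolate at f = 4/5 with slerp weights a = sin((1−f)δ)/sin δ ≈ 0.633, b = sin(fδ)/sin δ ≈ 1.335.
p = a·p₁ + b·p₂ ≈ (-0.356, 0.416, -0.837); φ = arcsin(p_z) ≈ -56.80°, λ = atan2(p_y, p_x) ≈ 130.52°.

≈ lat -57°, lon 131°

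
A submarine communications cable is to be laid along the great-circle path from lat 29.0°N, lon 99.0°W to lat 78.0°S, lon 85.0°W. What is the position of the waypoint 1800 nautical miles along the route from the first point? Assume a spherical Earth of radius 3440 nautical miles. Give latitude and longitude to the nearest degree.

≈ lat 1°S, lon 97°W

Write both endpoints as unit vectors p₁, p₂ with components (cos φ cos λ, cos φ sin λ, sin φ).
The central angle between the endpoints is δ = arccos(p₁·p₂) ≈ 1.873 rad (107.3°). The total great-circle distance is δ·R ≈ 1.873 × 3440 ≈ 6444 nmi, so the target fraction is f = 1800/6444 ≈ 0.279.
Interpolate at f ≈ 0.279 with slerp weights a = sin((1−f)δ)/sin δ ≈ 1.022, b = sin(fδ)/sin δ ≈ 0.523.
p = a·p₁ + b·p₂ ≈ (-0.130, -0.991, -0.017); φ = arcsin(p_z) ≈ -0.95°, λ = atan2(p_y, p_x) ≈ -97.49°.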